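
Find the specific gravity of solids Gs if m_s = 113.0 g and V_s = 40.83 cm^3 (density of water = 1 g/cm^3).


Using Gs = m_s / (V_s * rho_w)
Since rho_w = 1 g/cm^3:
Gs = 113.0 / 40.83
Gs = 2.768


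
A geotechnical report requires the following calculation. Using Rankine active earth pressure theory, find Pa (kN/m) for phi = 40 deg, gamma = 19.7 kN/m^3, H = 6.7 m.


Compute active earth pressure coefficient:
Ka = tan^2(45 - phi/2) = tan^2(25.0) = 0.217443
Compute active force:
Pa = 0.5 * Ka * gamma * H^2
Pa = 0.5 * 0.217443 * 19.7 * 6.7^2
Pa = 96.15 kN/m


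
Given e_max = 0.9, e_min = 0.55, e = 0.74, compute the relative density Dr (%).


Result: 45.71 %

Derivation:
Using Dr = (e_max - e) / (e_max - e_min) * 100
e_max - e = 0.9 - 0.74 = 0.16
e_max - e_min = 0.9 - 0.55 = 0.35
Dr = 0.16 / 0.35 * 100
Dr = 45.71 %


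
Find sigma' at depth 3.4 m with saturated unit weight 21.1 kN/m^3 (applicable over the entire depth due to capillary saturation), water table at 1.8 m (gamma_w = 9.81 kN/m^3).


Total stress = gamma_sat * depth
sigma = 21.1 * 3.4 = 71.74 kPa
Pore water pressure u = gamma_w * (depth - d_wt)
u = 9.81 * (3.4 - 1.8) = 15.696 kPa
Effective stress = sigma - u
sigma' = 71.74 - 15.696 = 56.04 kPa


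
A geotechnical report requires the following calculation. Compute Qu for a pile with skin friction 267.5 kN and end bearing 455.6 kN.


Using Qu = Qf + Qb
Qu = 267.5 + 455.6
Qu = 723.1 kN


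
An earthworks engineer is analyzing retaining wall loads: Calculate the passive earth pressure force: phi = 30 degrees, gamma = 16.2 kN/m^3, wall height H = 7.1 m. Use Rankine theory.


Compute passive earth pressure coefficient:
Kp = tan^2(45 + phi/2) = tan^2(60.0) = 3
Compute passive force:
Pp = 0.5 * Kp * gamma * H^2
Pp = 0.5 * 3 * 16.2 * 7.1^2
Pp = 1224.96 kN/m


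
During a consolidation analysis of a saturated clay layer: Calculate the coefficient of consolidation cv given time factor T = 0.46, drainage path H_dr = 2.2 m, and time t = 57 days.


Using cv = T * H_dr^2 / t
H_dr^2 = 2.2^2 = 4.84
cv = 0.46 * 4.84 / 57
cv = 0.03906 m^2/day


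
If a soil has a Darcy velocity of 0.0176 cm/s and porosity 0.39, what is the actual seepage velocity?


Result: 0.04513 cm/s

Derivation:
Using v_s = v_d / n
v_s = 0.0176 / 0.39
v_s = 0.04513 cm/s


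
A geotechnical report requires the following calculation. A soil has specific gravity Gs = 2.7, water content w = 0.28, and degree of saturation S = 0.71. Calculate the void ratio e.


Using the relation e = Gs * w / S
e = 2.7 * 0.28 / 0.71
e = 1.0648


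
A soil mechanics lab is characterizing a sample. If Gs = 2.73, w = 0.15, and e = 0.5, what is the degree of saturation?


Using S = Gs * w / e
S = 2.73 * 0.15 / 0.5
S = 0.819


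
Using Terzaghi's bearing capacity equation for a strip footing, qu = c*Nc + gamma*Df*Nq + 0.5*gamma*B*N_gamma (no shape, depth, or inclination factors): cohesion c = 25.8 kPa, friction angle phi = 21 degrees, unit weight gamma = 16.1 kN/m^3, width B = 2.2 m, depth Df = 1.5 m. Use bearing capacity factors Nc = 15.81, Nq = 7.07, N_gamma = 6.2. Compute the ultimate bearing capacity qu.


Result: 688.44 kPa

Derivation:
Compute qu = c*Nc + gamma*Df*Nq + 0.5*gamma*B*N_gamma
Term 1: 25.8 * 15.81 = 407.898
Term 2: 16.1 * 1.5 * 7.07 = 170.7405
Term 3: 0.5 * 16.1 * 2.2 * 6.2 = 109.802
qu = 407.898 + 170.7405 + 109.802
qu = 688.44 kPa


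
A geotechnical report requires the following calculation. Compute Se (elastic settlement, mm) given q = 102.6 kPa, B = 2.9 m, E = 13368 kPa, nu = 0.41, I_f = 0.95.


Using Se = q * B * (1 - nu^2) * I_f / E
1 - nu^2 = 1 - 0.41^2 = 0.8319
Se = 102.6 * 2.9 * 0.8319 * 0.95 / 13368
Se = 0.017590 m
Convert to mm: Se = 0.017590 * 1000 = 17.59 mm


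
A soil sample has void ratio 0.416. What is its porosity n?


Using the relation n = e / (1 + e)
n = 0.416 / (1 + 0.416)
n = 0.416 / 1.416
n = 0.2938


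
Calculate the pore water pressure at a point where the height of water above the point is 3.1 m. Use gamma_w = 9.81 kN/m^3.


Using u = gamma_w * h_w
u = 9.81 * 3.1
u = 30.41 kPa


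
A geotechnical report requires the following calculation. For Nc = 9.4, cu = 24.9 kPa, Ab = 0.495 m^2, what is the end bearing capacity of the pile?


Result: 115.86 kN

Derivation:
Using Qb = Nc * cu * Ab
Qb = 9.4 * 24.9 * 0.495
Qb = 115.86 kN


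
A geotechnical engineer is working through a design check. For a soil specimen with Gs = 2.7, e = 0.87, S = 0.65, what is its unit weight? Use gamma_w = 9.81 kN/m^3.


Using gamma = gamma_w * (Gs + S*e) / (1 + e)
Numerator: Gs + S*e = 2.7 + 0.65*0.87 = 3.2655
Denominator: 1 + e = 1 + 0.87 = 1.87
gamma = 9.81 * 3.2655 / 1.87
gamma = 17.131 kN/m^3


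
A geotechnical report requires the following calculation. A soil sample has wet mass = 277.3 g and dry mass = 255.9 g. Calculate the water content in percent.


Result: 8.36 %

Derivation:
Using w = (m_wet - m_dry) / m_dry * 100
m_wet - m_dry = 277.3 - 255.9 = 21.4 g
w = 21.4 / 255.9 * 100
w = 8.36 %


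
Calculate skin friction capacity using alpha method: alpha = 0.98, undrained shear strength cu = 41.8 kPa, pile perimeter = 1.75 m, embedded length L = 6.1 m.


Using Qs = alpha * cu * perimeter * L
Qs = 0.98 * 41.8 * 1.75 * 6.1
Qs = 437.29 kN


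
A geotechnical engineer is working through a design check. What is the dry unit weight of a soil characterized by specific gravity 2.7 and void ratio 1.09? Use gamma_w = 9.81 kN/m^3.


Using gamma_d = Gs * gamma_w / (1 + e)
gamma_d = 2.7 * 9.81 / (1 + 1.09)
gamma_d = 2.7 * 9.81 / 2.09
gamma_d = 12.673 kN/m^3


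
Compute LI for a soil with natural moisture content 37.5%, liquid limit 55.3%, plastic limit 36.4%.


First compute the plasticity index:
PI = LL - PL = 55.3 - 36.4 = 18.9
Then compute the liquidity index:
LI = (w - PL) / PI
LI = (37.5 - 36.4) / 18.9
LI = 0.058


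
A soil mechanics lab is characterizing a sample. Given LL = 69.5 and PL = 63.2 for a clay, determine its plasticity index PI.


Result: 6.3

Derivation:
Using PI = LL - PL
PI = 69.5 - 63.2
PI = 6.3


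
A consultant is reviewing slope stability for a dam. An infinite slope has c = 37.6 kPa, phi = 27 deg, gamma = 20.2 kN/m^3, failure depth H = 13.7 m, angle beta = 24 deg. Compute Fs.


Using Fs = c / (gamma*H*sin(beta)*cos(beta)) + tan(phi)/tan(beta)
Cohesion contribution = 37.6 / (20.2*13.7*sin(24)*cos(24))
Cohesion contribution = 0.365656
Friction contribution = tan(27)/tan(24) = 1.14441
Fs = 0.365656 + 1.14441
Fs = 1.51


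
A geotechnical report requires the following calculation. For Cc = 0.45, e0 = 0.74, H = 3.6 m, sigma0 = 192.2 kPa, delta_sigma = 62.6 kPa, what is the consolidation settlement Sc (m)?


Result: 0.114 m

Derivation:
Using Sc = Cc * H / (1 + e0) * log10((sigma0 + delta_sigma) / sigma0)
Stress ratio = (192.2 + 62.6) / 192.2 = 1.3257
log10(1.3257) = 0.122446
Cc * H / (1 + e0) = 0.45 * 3.6 / (1 + 0.74) = 0.931034
Sc = 0.931034 * 0.122446
Sc = 0.114 m


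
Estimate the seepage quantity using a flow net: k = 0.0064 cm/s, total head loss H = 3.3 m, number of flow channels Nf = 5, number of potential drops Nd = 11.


Convert k to m/s for unit consistency with H:
k = 0.0064 cm/s = 0.0064 / 100 m/s = 6.4e-05 m/s
Using q = k * H * Nf / Nd
Nf / Nd = 5 / 11 = 0.4545
q = 6.4e-05 * 3.3 * 0.4545
q = 9.6e-05 m^3/s per m


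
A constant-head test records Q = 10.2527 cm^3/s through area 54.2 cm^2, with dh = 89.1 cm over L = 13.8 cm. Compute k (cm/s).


Compute hydraulic gradient:
i = dh / L = 89.1 / 13.8 = 6.45652
Then apply Darcy's law:
k = Q / (A * i)
k = 10.2527 / (54.2 * 6.45652)
k = 10.2527 / 349.943
k = 0.029298 cm/s


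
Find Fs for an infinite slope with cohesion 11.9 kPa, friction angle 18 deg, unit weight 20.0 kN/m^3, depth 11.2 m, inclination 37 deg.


Using Fs = c / (gamma*H*sin(beta)*cos(beta)) + tan(phi)/tan(beta)
Cohesion contribution = 11.9 / (20.0*11.2*sin(37)*cos(37))
Cohesion contribution = 0.110532
Friction contribution = tan(18)/tan(37) = 0.431183
Fs = 0.110532 + 0.431183
Fs = 0.542


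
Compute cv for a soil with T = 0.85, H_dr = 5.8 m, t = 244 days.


Using cv = T * H_dr^2 / t
H_dr^2 = 5.8^2 = 33.64
cv = 0.85 * 33.64 / 244
cv = 0.11719 m^2/day


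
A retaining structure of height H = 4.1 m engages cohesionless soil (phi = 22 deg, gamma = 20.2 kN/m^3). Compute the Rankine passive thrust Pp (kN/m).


Result: 373.18 kN/m

Derivation:
Compute passive earth pressure coefficient:
Kp = tan^2(45 + phi/2) = tan^2(56.0) = 2.197987
Compute passive force:
Pp = 0.5 * Kp * gamma * H^2
Pp = 0.5 * 2.197987 * 20.2 * 4.1^2
Pp = 373.18 kN/m


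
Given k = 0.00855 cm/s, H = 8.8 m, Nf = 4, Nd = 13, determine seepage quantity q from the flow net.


Convert k to m/s for unit consistency with H:
k = 0.00855 cm/s = 0.00855 / 100 m/s = 8.55e-05 m/s
Using q = k * H * Nf / Nd
Nf / Nd = 4 / 13 = 0.3077
q = 8.55e-05 * 8.8 * 0.3077
q = 0.0002315 m^3/s per m


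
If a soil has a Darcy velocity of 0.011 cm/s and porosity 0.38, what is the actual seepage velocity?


Using v_s = v_d / n
v_s = 0.011 / 0.38
v_s = 0.02895 cm/s


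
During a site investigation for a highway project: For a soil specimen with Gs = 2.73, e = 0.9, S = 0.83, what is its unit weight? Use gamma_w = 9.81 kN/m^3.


Result: 17.952 kN/m^3

Derivation:
Using gamma = gamma_w * (Gs + S*e) / (1 + e)
Numerator: Gs + S*e = 2.73 + 0.83*0.9 = 3.477
Denominator: 1 + e = 1 + 0.9 = 1.9
gamma = 9.81 * 3.477 / 1.9
gamma = 17.952 kN/m^3


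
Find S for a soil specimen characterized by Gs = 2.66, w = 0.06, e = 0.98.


Using S = Gs * w / e
S = 2.66 * 0.06 / 0.98
S = 0.1629


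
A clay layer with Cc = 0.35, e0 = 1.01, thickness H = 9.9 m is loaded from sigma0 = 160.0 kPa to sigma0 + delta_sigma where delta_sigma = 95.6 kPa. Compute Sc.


Result: 0.3507 m

Derivation:
Using Sc = Cc * H / (1 + e0) * log10((sigma0 + delta_sigma) / sigma0)
Stress ratio = (160.0 + 95.6) / 160.0 = 1.5975
log10(1.5975) = 0.203441
Cc * H / (1 + e0) = 0.35 * 9.9 / (1 + 1.01) = 1.72388
Sc = 1.72388 * 0.203441
Sc = 0.3507 m


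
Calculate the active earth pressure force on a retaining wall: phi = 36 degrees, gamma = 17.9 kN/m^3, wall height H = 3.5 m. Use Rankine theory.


Compute active earth pressure coefficient:
Ka = tan^2(45 - phi/2) = tan^2(27.0) = 0.259616
Compute active force:
Pa = 0.5 * Ka * gamma * H^2
Pa = 0.5 * 0.259616 * 17.9 * 3.5^2
Pa = 28.46 kN/m


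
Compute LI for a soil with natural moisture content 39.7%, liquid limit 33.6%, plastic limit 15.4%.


First compute the plasticity index:
PI = LL - PL = 33.6 - 15.4 = 18.2
Then compute the liquidity index:
LI = (w - PL) / PI
LI = (39.7 - 15.4) / 18.2
LI = 1.335


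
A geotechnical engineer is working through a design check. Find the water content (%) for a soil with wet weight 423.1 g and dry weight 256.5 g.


Using w = (m_wet - m_dry) / m_dry * 100
m_wet - m_dry = 423.1 - 256.5 = 166.6 g
w = 166.6 / 256.5 * 100
w = 64.95 %


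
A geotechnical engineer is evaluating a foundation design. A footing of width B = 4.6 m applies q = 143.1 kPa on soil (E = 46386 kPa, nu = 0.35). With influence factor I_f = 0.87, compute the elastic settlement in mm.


Using Se = q * B * (1 - nu^2) * I_f / E
1 - nu^2 = 1 - 0.35^2 = 0.8775
Se = 143.1 * 4.6 * 0.8775 * 0.87 / 46386
Se = 0.010834 m
Convert to mm: Se = 0.010834 * 1000 = 10.834 mm


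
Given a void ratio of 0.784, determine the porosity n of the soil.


Using the relation n = e / (1 + e)
n = 0.784 / (1 + 0.784)
n = 0.784 / 1.784
n = 0.4395


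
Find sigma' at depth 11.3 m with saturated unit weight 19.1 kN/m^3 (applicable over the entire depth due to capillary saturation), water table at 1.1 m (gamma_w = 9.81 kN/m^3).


Total stress = gamma_sat * depth
sigma = 19.1 * 11.3 = 215.83 kPa
Pore water pressure u = gamma_w * (depth - d_wt)
u = 9.81 * (11.3 - 1.1) = 100.062 kPa
Effective stress = sigma - u
sigma' = 215.83 - 100.062 = 115.77 kPa


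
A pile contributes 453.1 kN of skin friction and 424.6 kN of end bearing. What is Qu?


Result: 877.7 kN

Derivation:
Using Qu = Qf + Qb
Qu = 453.1 + 424.6
Qu = 877.7 kN


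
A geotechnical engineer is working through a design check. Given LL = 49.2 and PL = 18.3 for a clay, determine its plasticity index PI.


Result: 30.9

Derivation:
Using PI = LL - PL
PI = 49.2 - 18.3
PI = 30.9


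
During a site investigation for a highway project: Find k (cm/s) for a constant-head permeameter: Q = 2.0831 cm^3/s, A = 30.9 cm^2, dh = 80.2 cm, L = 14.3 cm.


Compute hydraulic gradient:
i = dh / L = 80.2 / 14.3 = 5.60839
Then apply Darcy's law:
k = Q / (A * i)
k = 2.0831 / (30.9 * 5.60839)
k = 2.0831 / 173.299
k = 0.01202 cm/s


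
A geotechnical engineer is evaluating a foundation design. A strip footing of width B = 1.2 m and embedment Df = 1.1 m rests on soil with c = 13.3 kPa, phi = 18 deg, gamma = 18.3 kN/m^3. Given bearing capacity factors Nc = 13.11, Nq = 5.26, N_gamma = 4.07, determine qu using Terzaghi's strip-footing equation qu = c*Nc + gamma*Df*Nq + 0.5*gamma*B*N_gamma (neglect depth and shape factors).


Compute qu = c*Nc + gamma*Df*Nq + 0.5*gamma*B*N_gamma
Term 1: 13.3 * 13.11 = 174.363
Term 2: 18.3 * 1.1 * 5.26 = 105.8838
Term 3: 0.5 * 18.3 * 1.2 * 4.07 = 44.6886
qu = 174.363 + 105.8838 + 44.6886
qu = 324.94 kPa


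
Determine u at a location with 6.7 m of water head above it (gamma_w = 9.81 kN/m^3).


Result: 65.73 kPa

Derivation:
Using u = gamma_w * h_w
u = 9.81 * 6.7
u = 65.73 kPa


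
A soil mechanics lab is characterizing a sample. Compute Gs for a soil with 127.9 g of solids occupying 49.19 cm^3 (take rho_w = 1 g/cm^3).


Using Gs = m_s / (V_s * rho_w)
Since rho_w = 1 g/cm^3:
Gs = 127.9 / 49.19
Gs = 2.6


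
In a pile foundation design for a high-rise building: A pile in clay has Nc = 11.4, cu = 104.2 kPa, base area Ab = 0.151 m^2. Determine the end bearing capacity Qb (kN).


Result: 179.37 kN

Derivation:
Using Qb = Nc * cu * Ab
Qb = 11.4 * 104.2 * 0.151
Qb = 179.37 kN


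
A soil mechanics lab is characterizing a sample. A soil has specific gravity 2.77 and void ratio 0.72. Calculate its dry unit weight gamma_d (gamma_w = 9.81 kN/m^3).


Result: 15.799 kN/m^3

Derivation:
Using gamma_d = Gs * gamma_w / (1 + e)
gamma_d = 2.77 * 9.81 / (1 + 0.72)
gamma_d = 2.77 * 9.81 / 1.72
gamma_d = 15.799 kN/m^3


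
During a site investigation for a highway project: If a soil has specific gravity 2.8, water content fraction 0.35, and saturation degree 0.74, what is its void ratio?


Using the relation e = Gs * w / S
e = 2.8 * 0.35 / 0.74
e = 1.3243


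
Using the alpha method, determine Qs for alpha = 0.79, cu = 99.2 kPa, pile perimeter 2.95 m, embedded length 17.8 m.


Using Qs = alpha * cu * perimeter * L
Qs = 0.79 * 99.2 * 2.95 * 17.8
Qs = 4115.1 kN


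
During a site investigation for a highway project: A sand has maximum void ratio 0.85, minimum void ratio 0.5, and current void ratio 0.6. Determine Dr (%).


Using Dr = (e_max - e) / (e_max - e_min) * 100
e_max - e = 0.85 - 0.6 = 0.25
e_max - e_min = 0.85 - 0.5 = 0.35
Dr = 0.25 / 0.35 * 100
Dr = 71.43 %


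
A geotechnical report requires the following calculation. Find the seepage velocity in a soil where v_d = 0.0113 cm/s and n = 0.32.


Using v_s = v_d / n
v_s = 0.0113 / 0.32
v_s = 0.03531 cm/s


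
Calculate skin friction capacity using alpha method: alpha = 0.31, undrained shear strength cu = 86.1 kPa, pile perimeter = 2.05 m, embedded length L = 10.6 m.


Using Qs = alpha * cu * perimeter * L
Qs = 0.31 * 86.1 * 2.05 * 10.6
Qs = 580.0 kN


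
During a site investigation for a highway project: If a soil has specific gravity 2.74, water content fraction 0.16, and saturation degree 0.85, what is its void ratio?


Using the relation e = Gs * w / S
e = 2.74 * 0.16 / 0.85
e = 0.5158


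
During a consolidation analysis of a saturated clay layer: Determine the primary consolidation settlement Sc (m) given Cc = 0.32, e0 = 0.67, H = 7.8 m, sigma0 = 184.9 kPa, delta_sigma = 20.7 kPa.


Using Sc = Cc * H / (1 + e0) * log10((sigma0 + delta_sigma) / sigma0)
Stress ratio = (184.9 + 20.7) / 184.9 = 1.11195
log10(1.11195) = 0.0460862
Cc * H / (1 + e0) = 0.32 * 7.8 / (1 + 0.67) = 1.49461
Sc = 1.49461 * 0.0460862
Sc = 0.0689 m


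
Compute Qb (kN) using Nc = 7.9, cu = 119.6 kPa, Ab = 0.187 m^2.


Using Qb = Nc * cu * Ab
Qb = 7.9 * 119.6 * 0.187
Qb = 176.69 kN


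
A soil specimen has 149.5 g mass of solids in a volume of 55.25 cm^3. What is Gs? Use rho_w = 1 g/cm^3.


Result: 2.706

Derivation:
Using Gs = m_s / (V_s * rho_w)
Since rho_w = 1 g/cm^3:
Gs = 149.5 / 55.25
Gs = 2.706


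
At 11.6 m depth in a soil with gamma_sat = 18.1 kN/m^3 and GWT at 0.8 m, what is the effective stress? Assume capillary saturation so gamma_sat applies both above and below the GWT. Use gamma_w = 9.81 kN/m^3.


Total stress = gamma_sat * depth
sigma = 18.1 * 11.6 = 209.96 kPa
Pore water pressure u = gamma_w * (depth - d_wt)
u = 9.81 * (11.6 - 0.8) = 105.948 kPa
Effective stress = sigma - u
sigma' = 209.96 - 105.948 = 104.01 kPa


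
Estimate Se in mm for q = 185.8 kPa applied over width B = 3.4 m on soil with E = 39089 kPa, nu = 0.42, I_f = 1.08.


Result: 14.375 mm

Derivation:
Using Se = q * B * (1 - nu^2) * I_f / E
1 - nu^2 = 1 - 0.42^2 = 0.8236
Se = 185.8 * 3.4 * 0.8236 * 1.08 / 39089
Se = 0.014375 m
Convert to mm: Se = 0.014375 * 1000 = 14.375 mm


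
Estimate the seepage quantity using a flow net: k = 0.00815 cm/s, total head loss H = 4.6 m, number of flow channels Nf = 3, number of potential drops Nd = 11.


Convert k to m/s for unit consistency with H:
k = 0.00815 cm/s = 0.00815 / 100 m/s = 8.15e-05 m/s
Using q = k * H * Nf / Nd
Nf / Nd = 3 / 11 = 0.2727
q = 8.15e-05 * 4.6 * 0.2727
q = 0.0001022 m^3/s per m


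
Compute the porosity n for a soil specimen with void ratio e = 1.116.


Using the relation n = e / (1 + e)
n = 1.116 / (1 + 1.116)
n = 1.116 / 2.116
n = 0.5274


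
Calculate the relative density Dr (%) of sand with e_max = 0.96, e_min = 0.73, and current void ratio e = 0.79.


Result: 73.91 %

Derivation:
Using Dr = (e_max - e) / (e_max - e_min) * 100
e_max - e = 0.96 - 0.79 = 0.17
e_max - e_min = 0.96 - 0.73 = 0.23
Dr = 0.17 / 0.23 * 100
Dr = 73.91 %


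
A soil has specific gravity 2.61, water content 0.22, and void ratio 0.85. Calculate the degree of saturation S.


Using S = Gs * w / e
S = 2.61 * 0.22 / 0.85
S = 0.6755


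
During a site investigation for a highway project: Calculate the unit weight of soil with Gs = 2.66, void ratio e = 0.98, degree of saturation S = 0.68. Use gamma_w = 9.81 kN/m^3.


Using gamma = gamma_w * (Gs + S*e) / (1 + e)
Numerator: Gs + S*e = 2.66 + 0.68*0.98 = 3.3264
Denominator: 1 + e = 1 + 0.98 = 1.98
gamma = 9.81 * 3.3264 / 1.98
gamma = 16.481 kN/m^3


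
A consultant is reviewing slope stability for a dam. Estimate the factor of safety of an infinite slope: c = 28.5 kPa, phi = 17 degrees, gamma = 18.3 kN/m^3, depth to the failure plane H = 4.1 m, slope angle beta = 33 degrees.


Using Fs = c / (gamma*H*sin(beta)*cos(beta)) + tan(phi)/tan(beta)
Cohesion contribution = 28.5 / (18.3*4.1*sin(33)*cos(33))
Cohesion contribution = 0.831591
Friction contribution = tan(17)/tan(33) = 0.470784
Fs = 0.831591 + 0.470784
Fs = 1.302


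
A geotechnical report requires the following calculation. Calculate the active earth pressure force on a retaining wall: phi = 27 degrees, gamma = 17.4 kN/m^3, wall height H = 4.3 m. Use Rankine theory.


Result: 60.41 kN/m

Derivation:
Compute active earth pressure coefficient:
Ka = tan^2(45 - phi/2) = tan^2(31.5) = 0.375525
Compute active force:
Pa = 0.5 * Ka * gamma * H^2
Pa = 0.5 * 0.375525 * 17.4 * 4.3^2
Pa = 60.41 kN/m


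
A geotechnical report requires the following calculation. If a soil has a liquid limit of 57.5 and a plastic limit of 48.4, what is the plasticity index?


Using PI = LL - PL
PI = 57.5 - 48.4
PI = 9.1


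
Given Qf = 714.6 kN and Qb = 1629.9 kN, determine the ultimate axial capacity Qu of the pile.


Using Qu = Qf + Qb
Qu = 714.6 + 1629.9
Qu = 2344.5 kN


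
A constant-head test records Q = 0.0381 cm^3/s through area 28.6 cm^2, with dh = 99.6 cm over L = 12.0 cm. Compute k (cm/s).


Result: 0.000161 cm/s

Derivation:
Compute hydraulic gradient:
i = dh / L = 99.6 / 12.0 = 8.3
Then apply Darcy's law:
k = Q / (A * i)
k = 0.0381 / (28.6 * 8.3)
k = 0.0381 / 237.38
k = 0.000161 cm/s


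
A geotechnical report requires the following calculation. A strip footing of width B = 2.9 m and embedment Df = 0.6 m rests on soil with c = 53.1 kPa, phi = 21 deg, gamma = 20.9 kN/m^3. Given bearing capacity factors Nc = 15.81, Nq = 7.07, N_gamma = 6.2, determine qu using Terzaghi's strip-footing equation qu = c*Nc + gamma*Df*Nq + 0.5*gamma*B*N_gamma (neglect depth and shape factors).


Result: 1116.06 kPa

Derivation:
Compute qu = c*Nc + gamma*Df*Nq + 0.5*gamma*B*N_gamma
Term 1: 53.1 * 15.81 = 839.511
Term 2: 20.9 * 0.6 * 7.07 = 88.6578
Term 3: 0.5 * 20.9 * 2.9 * 6.2 = 187.891
qu = 839.511 + 88.6578 + 187.891
qu = 1116.06 kPa


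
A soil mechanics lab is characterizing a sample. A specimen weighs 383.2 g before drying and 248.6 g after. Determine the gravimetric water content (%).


Using w = (m_wet - m_dry) / m_dry * 100
m_wet - m_dry = 383.2 - 248.6 = 134.6 g
w = 134.6 / 248.6 * 100
w = 54.14 %


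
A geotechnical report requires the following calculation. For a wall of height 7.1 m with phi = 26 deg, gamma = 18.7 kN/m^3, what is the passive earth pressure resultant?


Compute passive earth pressure coefficient:
Kp = tan^2(45 + phi/2) = tan^2(58.0) = 2.561071
Compute passive force:
Pp = 0.5 * Kp * gamma * H^2
Pp = 0.5 * 2.561071 * 18.7 * 7.1^2
Pp = 1207.12 kN/m


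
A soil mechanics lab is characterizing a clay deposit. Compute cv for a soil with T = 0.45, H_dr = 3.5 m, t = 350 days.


Result: 0.01575 m^2/day

Derivation:
Using cv = T * H_dr^2 / t
H_dr^2 = 3.5^2 = 12.25
cv = 0.45 * 12.25 / 350
cv = 0.01575 m^2/day


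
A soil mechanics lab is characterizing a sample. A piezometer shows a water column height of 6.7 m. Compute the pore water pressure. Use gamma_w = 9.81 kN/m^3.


Using u = gamma_w * h_w
u = 9.81 * 6.7
u = 65.73 kPa


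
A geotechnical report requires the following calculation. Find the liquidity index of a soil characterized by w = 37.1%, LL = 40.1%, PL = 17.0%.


First compute the plasticity index:
PI = LL - PL = 40.1 - 17.0 = 23.1
Then compute the liquidity index:
LI = (w - PL) / PI
LI = (37.1 - 17.0) / 23.1
LI = 0.87


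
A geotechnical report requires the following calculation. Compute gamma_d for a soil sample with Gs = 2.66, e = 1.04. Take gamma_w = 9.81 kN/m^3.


Using gamma_d = Gs * gamma_w / (1 + e)
gamma_d = 2.66 * 9.81 / (1 + 1.04)
gamma_d = 2.66 * 9.81 / 2.04
gamma_d = 12.791 kN/m^3


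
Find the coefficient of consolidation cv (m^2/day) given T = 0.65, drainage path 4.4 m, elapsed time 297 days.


Using cv = T * H_dr^2 / t
H_dr^2 = 4.4^2 = 19.36
cv = 0.65 * 19.36 / 297
cv = 0.04237 m^2/day


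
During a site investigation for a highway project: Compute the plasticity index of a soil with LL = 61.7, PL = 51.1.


Result: 10.6

Derivation:
Using PI = LL - PL
PI = 61.7 - 51.1
PI = 10.6


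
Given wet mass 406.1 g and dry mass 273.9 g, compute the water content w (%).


Using w = (m_wet - m_dry) / m_dry * 100
m_wet - m_dry = 406.1 - 273.9 = 132.2 g
w = 132.2 / 273.9 * 100
w = 48.27 %


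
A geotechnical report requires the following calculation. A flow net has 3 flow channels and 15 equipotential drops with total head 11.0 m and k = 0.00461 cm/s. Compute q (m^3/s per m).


Convert k to m/s for unit consistency with H:
k = 0.00461 cm/s = 0.00461 / 100 m/s = 4.61e-05 m/s
Using q = k * H * Nf / Nd
Nf / Nd = 3 / 15 = 0.2
q = 4.61e-05 * 11.0 * 0.2
q = 0.0001014 m^3/s per m


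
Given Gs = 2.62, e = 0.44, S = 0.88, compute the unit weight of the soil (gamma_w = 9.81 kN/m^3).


Using gamma = gamma_w * (Gs + S*e) / (1 + e)
Numerator: Gs + S*e = 2.62 + 0.88*0.44 = 3.0072
Denominator: 1 + e = 1 + 0.44 = 1.44
gamma = 9.81 * 3.0072 / 1.44
gamma = 20.487 kN/m^3


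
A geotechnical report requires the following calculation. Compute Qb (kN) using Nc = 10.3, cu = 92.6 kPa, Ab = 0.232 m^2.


Using Qb = Nc * cu * Ab
Qb = 10.3 * 92.6 * 0.232
Qb = 221.28 kN


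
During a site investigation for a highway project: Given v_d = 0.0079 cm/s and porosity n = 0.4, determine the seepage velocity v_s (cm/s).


Result: 0.01975 cm/s

Derivation:
Using v_s = v_d / n
v_s = 0.0079 / 0.4
v_s = 0.01975 cm/s


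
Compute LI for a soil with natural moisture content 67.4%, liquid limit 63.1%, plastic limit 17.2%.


First compute the plasticity index:
PI = LL - PL = 63.1 - 17.2 = 45.9
Then compute the liquidity index:
LI = (w - PL) / PI
LI = (67.4 - 17.2) / 45.9
LI = 1.094


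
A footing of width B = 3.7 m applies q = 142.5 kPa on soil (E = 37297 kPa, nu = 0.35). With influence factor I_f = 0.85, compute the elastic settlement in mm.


Result: 10.544 mm

Derivation:
Using Se = q * B * (1 - nu^2) * I_f / E
1 - nu^2 = 1 - 0.35^2 = 0.8775
Se = 142.5 * 3.7 * 0.8775 * 0.85 / 37297
Se = 0.010544 m
Convert to mm: Se = 0.010544 * 1000 = 10.544 mm


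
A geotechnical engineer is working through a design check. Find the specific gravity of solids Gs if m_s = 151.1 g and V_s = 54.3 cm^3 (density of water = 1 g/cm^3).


Using Gs = m_s / (V_s * rho_w)
Since rho_w = 1 g/cm^3:
Gs = 151.1 / 54.3
Gs = 2.783


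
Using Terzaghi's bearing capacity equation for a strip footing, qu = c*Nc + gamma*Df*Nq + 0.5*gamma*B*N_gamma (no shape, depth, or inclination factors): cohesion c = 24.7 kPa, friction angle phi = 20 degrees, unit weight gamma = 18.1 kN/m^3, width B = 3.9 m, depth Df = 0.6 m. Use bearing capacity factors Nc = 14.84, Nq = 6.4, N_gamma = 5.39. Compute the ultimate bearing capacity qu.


Compute qu = c*Nc + gamma*Df*Nq + 0.5*gamma*B*N_gamma
Term 1: 24.7 * 14.84 = 366.548
Term 2: 18.1 * 0.6 * 6.4 = 69.504
Term 3: 0.5 * 18.1 * 3.9 * 5.39 = 190.24005
qu = 366.548 + 69.504 + 190.24005
qu = 626.29 kPa


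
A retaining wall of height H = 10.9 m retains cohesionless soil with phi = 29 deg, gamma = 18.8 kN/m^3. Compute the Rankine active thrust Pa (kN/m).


Compute active earth pressure coefficient:
Ka = tan^2(45 - phi/2) = tan^2(30.5) = 0.346974
Compute active force:
Pa = 0.5 * Ka * gamma * H^2
Pa = 0.5 * 0.346974 * 18.8 * 10.9^2
Pa = 387.51 kN/m


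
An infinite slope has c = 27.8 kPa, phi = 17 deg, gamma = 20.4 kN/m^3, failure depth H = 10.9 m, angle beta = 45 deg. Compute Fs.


Using Fs = c / (gamma*H*sin(beta)*cos(beta)) + tan(phi)/tan(beta)
Cohesion contribution = 27.8 / (20.4*10.9*sin(45)*cos(45))
Cohesion contribution = 0.250045
Friction contribution = tan(17)/tan(45) = 0.305731
Fs = 0.250045 + 0.305731
Fs = 0.556


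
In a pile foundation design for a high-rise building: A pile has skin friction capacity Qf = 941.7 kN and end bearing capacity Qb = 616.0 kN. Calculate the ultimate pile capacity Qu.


Result: 1557.7 kN

Derivation:
Using Qu = Qf + Qb
Qu = 941.7 + 616.0
Qu = 1557.7 kN


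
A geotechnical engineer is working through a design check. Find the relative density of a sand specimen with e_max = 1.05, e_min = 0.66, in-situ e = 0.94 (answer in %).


Using Dr = (e_max - e) / (e_max - e_min) * 100
e_max - e = 1.05 - 0.94 = 0.11
e_max - e_min = 1.05 - 0.66 = 0.39
Dr = 0.11 / 0.39 * 100
Dr = 28.21 %


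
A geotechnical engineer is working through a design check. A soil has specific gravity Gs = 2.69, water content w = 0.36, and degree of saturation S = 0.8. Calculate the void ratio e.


Using the relation e = Gs * w / S
e = 2.69 * 0.36 / 0.8
e = 1.2105


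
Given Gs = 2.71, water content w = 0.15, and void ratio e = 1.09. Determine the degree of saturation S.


Using S = Gs * w / e
S = 2.71 * 0.15 / 1.09
S = 0.3729


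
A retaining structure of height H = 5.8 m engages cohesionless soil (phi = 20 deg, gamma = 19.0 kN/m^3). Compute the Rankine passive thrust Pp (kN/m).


Compute passive earth pressure coefficient:
Kp = tan^2(45 + phi/2) = tan^2(55.0) = 2.039607
Compute passive force:
Pp = 0.5 * Kp * gamma * H^2
Pp = 0.5 * 2.039607 * 19.0 * 5.8^2
Pp = 651.82 kN/m


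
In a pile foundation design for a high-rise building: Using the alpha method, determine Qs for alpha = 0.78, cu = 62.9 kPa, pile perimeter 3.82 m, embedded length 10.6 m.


Result: 1986.62 kN

Derivation:
Using Qs = alpha * cu * perimeter * L
Qs = 0.78 * 62.9 * 3.82 * 10.6
Qs = 1986.62 kN


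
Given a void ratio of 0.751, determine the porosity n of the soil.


Result: 0.4289

Derivation:
Using the relation n = e / (1 + e)
n = 0.751 / (1 + 0.751)
n = 0.751 / 1.751
n = 0.4289


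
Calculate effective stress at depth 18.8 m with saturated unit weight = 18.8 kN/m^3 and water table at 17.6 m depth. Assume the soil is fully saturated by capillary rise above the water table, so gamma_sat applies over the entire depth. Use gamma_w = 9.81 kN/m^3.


Total stress = gamma_sat * depth
sigma = 18.8 * 18.8 = 353.44 kPa
Pore water pressure u = gamma_w * (depth - d_wt)
u = 9.81 * (18.8 - 17.6) = 11.772 kPa
Effective stress = sigma - u
sigma' = 353.44 - 11.772 = 341.67 kPa


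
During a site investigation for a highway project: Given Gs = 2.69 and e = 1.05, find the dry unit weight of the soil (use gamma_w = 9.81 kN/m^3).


Using gamma_d = Gs * gamma_w / (1 + e)
gamma_d = 2.69 * 9.81 / (1 + 1.05)
gamma_d = 2.69 * 9.81 / 2.05
gamma_d = 12.873 kN/m^3


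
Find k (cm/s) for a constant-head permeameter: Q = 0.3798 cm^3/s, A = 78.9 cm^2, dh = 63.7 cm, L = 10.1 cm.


Compute hydraulic gradient:
i = dh / L = 63.7 / 10.1 = 6.30693
Then apply Darcy's law:
k = Q / (A * i)
k = 0.3798 / (78.9 * 6.30693)
k = 0.3798 / 497.617
k = 0.000763 cm/s


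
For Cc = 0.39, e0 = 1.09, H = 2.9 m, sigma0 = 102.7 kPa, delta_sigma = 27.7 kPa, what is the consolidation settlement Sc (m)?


Using Sc = Cc * H / (1 + e0) * log10((sigma0 + delta_sigma) / sigma0)
Stress ratio = (102.7 + 27.7) / 102.7 = 1.26972
log10(1.26972) = 0.103707
Cc * H / (1 + e0) = 0.39 * 2.9 / (1 + 1.09) = 0.541148
Sc = 0.541148 * 0.103707
Sc = 0.0561 m


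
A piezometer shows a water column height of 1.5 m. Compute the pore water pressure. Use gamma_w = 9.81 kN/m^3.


Using u = gamma_w * h_w
u = 9.81 * 1.5
u = 14.71 kPa


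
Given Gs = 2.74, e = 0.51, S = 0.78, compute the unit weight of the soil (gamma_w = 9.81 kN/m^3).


Result: 20.385 kN/m^3

Derivation:
Using gamma = gamma_w * (Gs + S*e) / (1 + e)
Numerator: Gs + S*e = 2.74 + 0.78*0.51 = 3.1378
Denominator: 1 + e = 1 + 0.51 = 1.51
gamma = 9.81 * 3.1378 / 1.51
gamma = 20.385 kN/m^3


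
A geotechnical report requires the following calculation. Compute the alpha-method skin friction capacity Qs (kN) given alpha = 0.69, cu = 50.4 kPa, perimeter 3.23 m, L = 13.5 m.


Result: 1516.41 kN

Derivation:
Using Qs = alpha * cu * perimeter * L
Qs = 0.69 * 50.4 * 3.23 * 13.5
Qs = 1516.41 kN


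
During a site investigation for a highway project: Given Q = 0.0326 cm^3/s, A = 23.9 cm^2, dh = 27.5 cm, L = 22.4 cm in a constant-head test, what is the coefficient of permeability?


Result: 0.001111 cm/s

Derivation:
Compute hydraulic gradient:
i = dh / L = 27.5 / 22.4 = 1.22768
Then apply Darcy's law:
k = Q / (A * i)
k = 0.0326 / (23.9 * 1.22768)
k = 0.0326 / 29.3415
k = 0.001111 cm/s


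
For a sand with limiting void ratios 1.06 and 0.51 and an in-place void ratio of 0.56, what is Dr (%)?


Using Dr = (e_max - e) / (e_max - e_min) * 100
e_max - e = 1.06 - 0.56 = 0.5
e_max - e_min = 1.06 - 0.51 = 0.55
Dr = 0.5 / 0.55 * 100
Dr = 90.91 %


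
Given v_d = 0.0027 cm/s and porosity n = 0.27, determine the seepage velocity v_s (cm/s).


Result: 0.01 cm/s

Derivation:
Using v_s = v_d / n
v_s = 0.0027 / 0.27
v_s = 0.01 cm/s


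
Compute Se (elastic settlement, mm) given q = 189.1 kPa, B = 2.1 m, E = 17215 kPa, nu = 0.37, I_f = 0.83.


Using Se = q * B * (1 - nu^2) * I_f / E
1 - nu^2 = 1 - 0.37^2 = 0.8631
Se = 189.1 * 2.1 * 0.8631 * 0.83 / 17215
Se = 0.016525 m
Convert to mm: Se = 0.016525 * 1000 = 16.525 mm


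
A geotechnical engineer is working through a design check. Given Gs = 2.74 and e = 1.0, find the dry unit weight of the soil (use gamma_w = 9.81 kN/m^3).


Using gamma_d = Gs * gamma_w / (1 + e)
gamma_d = 2.74 * 9.81 / (1 + 1.0)
gamma_d = 2.74 * 9.81 / 2.0
gamma_d = 13.44 kN/m^3


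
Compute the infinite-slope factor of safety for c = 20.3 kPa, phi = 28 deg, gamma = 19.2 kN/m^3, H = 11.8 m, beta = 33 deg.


Using Fs = c / (gamma*H*sin(beta)*cos(beta)) + tan(phi)/tan(beta)
Cohesion contribution = 20.3 / (19.2*11.8*sin(33)*cos(33))
Cohesion contribution = 0.196161
Friction contribution = tan(28)/tan(33) = 0.818761
Fs = 0.196161 + 0.818761
Fs = 1.015


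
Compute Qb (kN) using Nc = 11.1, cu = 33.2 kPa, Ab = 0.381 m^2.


Using Qb = Nc * cu * Ab
Qb = 11.1 * 33.2 * 0.381
Qb = 140.41 kN


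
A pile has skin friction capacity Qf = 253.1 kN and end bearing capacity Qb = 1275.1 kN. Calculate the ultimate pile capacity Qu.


Result: 1528.2 kN

Derivation:
Using Qu = Qf + Qb
Qu = 253.1 + 1275.1
Qu = 1528.2 kN


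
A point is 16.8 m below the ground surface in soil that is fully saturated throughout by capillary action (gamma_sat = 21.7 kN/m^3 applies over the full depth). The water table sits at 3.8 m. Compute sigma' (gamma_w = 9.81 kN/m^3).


Result: 237.03 kPa

Derivation:
Total stress = gamma_sat * depth
sigma = 21.7 * 16.8 = 364.56 kPa
Pore water pressure u = gamma_w * (depth - d_wt)
u = 9.81 * (16.8 - 3.8) = 127.53 kPa
Effective stress = sigma - u
sigma' = 364.56 - 127.53 = 237.03 kPa


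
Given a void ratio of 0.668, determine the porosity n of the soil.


Using the relation n = e / (1 + e)
n = 0.668 / (1 + 0.668)
n = 0.668 / 1.668
n = 0.4005


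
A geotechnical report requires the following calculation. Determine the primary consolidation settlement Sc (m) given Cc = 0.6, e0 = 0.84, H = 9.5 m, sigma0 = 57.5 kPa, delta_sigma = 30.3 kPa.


Using Sc = Cc * H / (1 + e0) * log10((sigma0 + delta_sigma) / sigma0)
Stress ratio = (57.5 + 30.3) / 57.5 = 1.52696
log10(1.52696) = 0.183827
Cc * H / (1 + e0) = 0.6 * 9.5 / (1 + 0.84) = 3.09783
Sc = 3.09783 * 0.183827
Sc = 0.5695 m


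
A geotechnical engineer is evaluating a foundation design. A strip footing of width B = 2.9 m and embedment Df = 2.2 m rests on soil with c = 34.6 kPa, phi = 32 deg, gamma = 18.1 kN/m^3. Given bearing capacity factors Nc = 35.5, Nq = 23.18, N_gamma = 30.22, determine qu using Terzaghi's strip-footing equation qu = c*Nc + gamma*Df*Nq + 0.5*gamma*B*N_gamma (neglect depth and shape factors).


Result: 2944.45 kPa

Derivation:
Compute qu = c*Nc + gamma*Df*Nq + 0.5*gamma*B*N_gamma
Term 1: 34.6 * 35.5 = 1228.3
Term 2: 18.1 * 2.2 * 23.18 = 923.0276
Term 3: 0.5 * 18.1 * 2.9 * 30.22 = 793.1239
qu = 1228.3 + 923.0276 + 793.1239
qu = 2944.45 kPa


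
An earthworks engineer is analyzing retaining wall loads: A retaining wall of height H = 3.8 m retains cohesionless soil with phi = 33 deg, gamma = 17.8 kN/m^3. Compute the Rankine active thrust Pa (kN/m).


Compute active earth pressure coefficient:
Ka = tan^2(45 - phi/2) = tan^2(28.5) = 0.294801
Compute active force:
Pa = 0.5 * Ka * gamma * H^2
Pa = 0.5 * 0.294801 * 17.8 * 3.8^2
Pa = 37.89 kN/m


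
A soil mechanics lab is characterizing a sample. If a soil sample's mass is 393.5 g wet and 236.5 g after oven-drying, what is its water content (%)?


Using w = (m_wet - m_dry) / m_dry * 100
m_wet - m_dry = 393.5 - 236.5 = 157.0 g
w = 157.0 / 236.5 * 100
w = 66.38 %


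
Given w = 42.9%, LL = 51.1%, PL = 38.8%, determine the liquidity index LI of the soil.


First compute the plasticity index:
PI = LL - PL = 51.1 - 38.8 = 12.3
Then compute the liquidity index:
LI = (w - PL) / PI
LI = (42.9 - 38.8) / 12.3
LI = 0.333


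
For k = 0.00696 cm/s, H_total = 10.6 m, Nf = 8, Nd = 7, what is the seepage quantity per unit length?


Convert k to m/s for unit consistency with H:
k = 0.00696 cm/s = 0.00696 / 100 m/s = 6.96e-05 m/s
Using q = k * H * Nf / Nd
Nf / Nd = 8 / 7 = 1.1429
q = 6.96e-05 * 10.6 * 1.1429
q = 0.0008432 m^3/s per m


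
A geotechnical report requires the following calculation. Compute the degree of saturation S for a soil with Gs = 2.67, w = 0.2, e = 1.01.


Result: 0.5287

Derivation:
Using S = Gs * w / e
S = 2.67 * 0.2 / 1.01
S = 0.5287


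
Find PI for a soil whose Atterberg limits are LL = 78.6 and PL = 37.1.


Result: 41.5

Derivation:
Using PI = LL - PL
PI = 78.6 - 37.1
PI = 41.5


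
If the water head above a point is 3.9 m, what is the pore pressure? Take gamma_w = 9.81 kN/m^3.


Using u = gamma_w * h_w
u = 9.81 * 3.9
u = 38.26 kPa


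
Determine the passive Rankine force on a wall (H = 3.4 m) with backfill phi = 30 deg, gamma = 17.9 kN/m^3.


Compute passive earth pressure coefficient:
Kp = tan^2(45 + phi/2) = tan^2(60.0) = 3
Compute passive force:
Pp = 0.5 * Kp * gamma * H^2
Pp = 0.5 * 3 * 17.9 * 3.4^2
Pp = 310.39 kN/m


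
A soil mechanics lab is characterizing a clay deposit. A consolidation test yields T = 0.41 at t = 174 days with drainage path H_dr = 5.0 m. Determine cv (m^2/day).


Using cv = T * H_dr^2 / t
H_dr^2 = 5.0^2 = 25.0
cv = 0.41 * 25.0 / 174
cv = 0.05891 m^2/day


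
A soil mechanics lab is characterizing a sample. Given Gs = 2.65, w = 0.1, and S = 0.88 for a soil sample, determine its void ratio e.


Result: 0.3011

Derivation:
Using the relation e = Gs * w / S
e = 2.65 * 0.1 / 0.88
e = 0.3011


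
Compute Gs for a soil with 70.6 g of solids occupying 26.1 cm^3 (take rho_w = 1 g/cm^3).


Using Gs = m_s / (V_s * rho_w)
Since rho_w = 1 g/cm^3:
Gs = 70.6 / 26.1
Gs = 2.705


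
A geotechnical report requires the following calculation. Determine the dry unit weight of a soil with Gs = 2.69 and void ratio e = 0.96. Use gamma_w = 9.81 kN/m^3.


Using gamma_d = Gs * gamma_w / (1 + e)
gamma_d = 2.69 * 9.81 / (1 + 0.96)
gamma_d = 2.69 * 9.81 / 1.96
gamma_d = 13.464 kN/m^3


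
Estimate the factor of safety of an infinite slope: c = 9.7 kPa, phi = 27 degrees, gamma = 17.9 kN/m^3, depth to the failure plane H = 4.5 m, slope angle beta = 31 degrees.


Using Fs = c / (gamma*H*sin(beta)*cos(beta)) + tan(phi)/tan(beta)
Cohesion contribution = 9.7 / (17.9*4.5*sin(31)*cos(31))
Cohesion contribution = 0.272773
Friction contribution = tan(27)/tan(31) = 0.847993
Fs = 0.272773 + 0.847993
Fs = 1.121


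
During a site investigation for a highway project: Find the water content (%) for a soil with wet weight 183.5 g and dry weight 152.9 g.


Using w = (m_wet - m_dry) / m_dry * 100
m_wet - m_dry = 183.5 - 152.9 = 30.6 g
w = 30.6 / 152.9 * 100
w = 20.01 %


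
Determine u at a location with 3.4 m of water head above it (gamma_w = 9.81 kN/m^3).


Using u = gamma_w * h_w
u = 9.81 * 3.4
u = 33.35 kPa


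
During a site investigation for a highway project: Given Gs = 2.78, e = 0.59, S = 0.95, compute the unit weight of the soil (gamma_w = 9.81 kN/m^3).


Result: 20.61 kN/m^3

Derivation:
Using gamma = gamma_w * (Gs + S*e) / (1 + e)
Numerator: Gs + S*e = 2.78 + 0.95*0.59 = 3.3405
Denominator: 1 + e = 1 + 0.59 = 1.59
gamma = 9.81 * 3.3405 / 1.59
gamma = 20.61 kN/m^3


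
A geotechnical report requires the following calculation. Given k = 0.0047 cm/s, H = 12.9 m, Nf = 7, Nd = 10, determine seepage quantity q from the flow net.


Result: 0.0004244 m^3/s per m

Derivation:
Convert k to m/s for unit consistency with H:
k = 0.0047 cm/s = 0.0047 / 100 m/s = 4.7e-05 m/s
Using q = k * H * Nf / Nd
Nf / Nd = 7 / 10 = 0.7
q = 4.7e-05 * 12.9 * 0.7
q = 0.0004244 m^3/s per m


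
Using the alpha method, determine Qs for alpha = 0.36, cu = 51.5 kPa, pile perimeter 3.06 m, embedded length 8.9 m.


Using Qs = alpha * cu * perimeter * L
Qs = 0.36 * 51.5 * 3.06 * 8.9
Qs = 504.92 kN


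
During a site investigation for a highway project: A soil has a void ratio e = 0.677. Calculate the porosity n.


Using the relation n = e / (1 + e)
n = 0.677 / (1 + 0.677)
n = 0.677 / 1.677
n = 0.4037
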